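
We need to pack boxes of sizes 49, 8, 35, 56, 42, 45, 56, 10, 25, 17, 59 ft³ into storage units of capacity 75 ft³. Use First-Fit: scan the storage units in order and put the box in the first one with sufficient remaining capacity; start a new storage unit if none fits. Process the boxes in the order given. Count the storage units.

7

storage unit 1: place 49 ft³, 26 ft³ left
storage unit 1: place 8 ft³, 18 ft³ left
storage unit 2: place 35 ft³, 40 ft³ left
storage unit 3: place 56 ft³, 19 ft³ left
storage unit 4: place 42 ft³, 33 ft³ left
storage unit 5: place 45 ft³, 30 ft³ left
storage unit 6: place 56 ft³, 19 ft³ left
storage unit 1: place 10 ft³, 8 ft³ left
storage unit 2: place 25 ft³, 15 ft³ left
storage unit 3: place 17 ft³, 2 ft³ left
storage unit 7: place 59 ft³, 16 ft³ left
Final storage units: [49,8,10] [35,25] [56,17] [42] [45] [56] [59].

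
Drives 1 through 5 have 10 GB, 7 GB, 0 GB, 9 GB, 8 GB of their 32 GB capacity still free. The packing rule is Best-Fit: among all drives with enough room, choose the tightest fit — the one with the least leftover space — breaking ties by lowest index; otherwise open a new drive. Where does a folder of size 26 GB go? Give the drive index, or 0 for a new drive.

0

No drive has ≥ 26 GB free, so a new drive is opened.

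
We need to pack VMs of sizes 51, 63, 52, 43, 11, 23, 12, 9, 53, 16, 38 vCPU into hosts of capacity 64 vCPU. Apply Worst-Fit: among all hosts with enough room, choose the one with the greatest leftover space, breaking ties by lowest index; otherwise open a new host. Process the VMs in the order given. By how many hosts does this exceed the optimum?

1

Worst-Fit: [51] [63] [52] [43,11] [23,12,9,16] [53] [38] → 7 hosts.
Total size 371 vCPU; any packing needs at least ⌈371/64⌉ = 6 hosts.
An optimal packing achieves that bound: [63] [53,11] [52,12] [51,9] [43,16] [38,23] → 6 hosts.
Excess: 7 − 6 = 1.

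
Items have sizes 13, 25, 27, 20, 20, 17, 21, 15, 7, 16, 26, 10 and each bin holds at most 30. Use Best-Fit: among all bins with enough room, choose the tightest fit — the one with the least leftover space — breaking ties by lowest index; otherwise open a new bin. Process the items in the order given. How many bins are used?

9 bins

13 → bin 1 (remaining 17)
25 → bin 2 (remaining 5)
27 → bin 3 (remaining 3)
20 → bin 4 (remaining 10)
20 → bin 5 (remaining 10)
17 → bin 1 (remaining 0)
21 → bin 6 (remaining 9)
15 → bin 7 (remaining 15)
7 → bin 6 (remaining 2)
16 → bin 8 (remaining 14)
26 → bin 9 (remaining 4)
10 → bin 4 (remaining 0)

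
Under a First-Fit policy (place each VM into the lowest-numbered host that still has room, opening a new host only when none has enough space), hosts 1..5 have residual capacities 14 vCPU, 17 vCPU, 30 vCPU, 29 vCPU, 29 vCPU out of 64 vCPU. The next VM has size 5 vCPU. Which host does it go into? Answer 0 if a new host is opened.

Hosts with room: host 1 (14 vCPU), host 2 (17 vCPU), host 3 (30 vCPU), host 4 (29 vCPU), host 5 (29 vCPU).
The first with room is host 1.

1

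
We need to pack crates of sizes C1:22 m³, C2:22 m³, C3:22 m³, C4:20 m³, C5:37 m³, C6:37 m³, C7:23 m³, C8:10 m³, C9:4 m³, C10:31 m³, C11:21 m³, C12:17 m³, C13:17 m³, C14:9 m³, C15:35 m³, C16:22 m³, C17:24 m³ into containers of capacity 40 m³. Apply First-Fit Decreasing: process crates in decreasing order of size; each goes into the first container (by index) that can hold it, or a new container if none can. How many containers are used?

Sorted descending: 37, 37, 35, 31, 24, 23, 22, 22, 22, 22, 21, 20, 17, 17, 10, 9, 4.
37 m³ → container 1 (remaining 3 m³)
37 m³ → container 2 (remaining 3 m³)
35 m³ → container 3 (remaining 5 m³)
31 m³ → container 4 (remaining 9 m³)
24 m³ → container 5 (remaining 16 m³)
23 m³ → container 6 (remaining 17 m³)
22 m³ → container 7 (remaining 18 m³)
22 m³ → container 8 (remaining 18 m³)
22 m³ → container 9 (remaining 18 m³)
22 m³ → container 10 (remaining 18 m³)
21 m³ → container 11 (remaining 19 m³)
20 m³ → container 12 (remaining 20 m³)
17 m³ → container 6 (remaining 0 m³)
17 m³ → container 7 (remaining 1 m³)
10 m³ → container 5 (remaining 6 m³)
9 m³ → container 4 (remaining 0 m³)
4 m³ → container 3 (remaining 1 m³)

12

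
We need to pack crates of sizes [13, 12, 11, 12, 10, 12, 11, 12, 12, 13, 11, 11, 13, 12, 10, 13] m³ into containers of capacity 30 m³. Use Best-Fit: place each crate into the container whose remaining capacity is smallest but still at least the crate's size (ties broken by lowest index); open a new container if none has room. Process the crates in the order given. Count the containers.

8

Put 13 m³ in container 1; 17 m³ remain.
Put 12 m³ in container 1; 5 m³ remain.
Put 11 m³ in container 2; 19 m³ remain.
Put 12 m³ in container 2; 7 m³ remain.
Put 10 m³ in container 3; 20 m³ remain.
Put 12 m³ in container 3; 8 m³ remain.
Put 11 m³ in container 4; 19 m³ remain.
Put 12 m³ in container 4; 7 m³ remain.
Put 12 m³ in container 5; 18 m³ remain.
Put 13 m³ in container 5; 5 m³ remain.
Put 11 m³ in container 6; 19 m³ remain.
Put 11 m³ in container 6; 8 m³ remain.
Put 13 m³ in container 7; 17 m³ remain.
Put 12 m³ in container 7; 5 m³ remain.
Put 10 m³ in container 8; 20 m³ remain.
Put 13 m³ in container 8; 7 m³ remain.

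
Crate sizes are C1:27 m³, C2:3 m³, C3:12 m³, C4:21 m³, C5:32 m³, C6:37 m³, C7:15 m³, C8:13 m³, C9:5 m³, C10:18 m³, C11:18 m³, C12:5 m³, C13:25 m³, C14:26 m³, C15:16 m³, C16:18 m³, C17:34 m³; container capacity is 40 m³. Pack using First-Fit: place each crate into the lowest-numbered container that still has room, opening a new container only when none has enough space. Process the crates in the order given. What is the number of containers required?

container 1: place C1 (27 m³), 13 m³ left
container 1: place C2 (3 m³), 10 m³ left
container 2: place C3 (12 m³), 28 m³ left
container 2: place C4 (21 m³), 7 m³ left
container 3: place C5 (32 m³), 8 m³ left
container 4: place C6 (37 m³), 3 m³ left
container 5: place C7 (15 m³), 25 m³ left
container 5: place C8 (13 m³), 12 m³ left
container 1: place C9 (5 m³), 5 m³ left
container 6: place C10 (18 m³), 22 m³ left
container 6: place C11 (18 m³), 4 m³ left
container 1: place C12 (5 m³), 0 m³ left
container 7: place C13 (25 m³), 15 m³ left
container 8: place C14 (26 m³), 14 m³ left
container 9: place C15 (16 m³), 24 m³ left
container 9: place C16 (18 m³), 6 m³ left
container 10: place C17 (34 m³), 6 m³ left
Final containers: [27,3,5,5] [12,21] [32] [37] [15,13] [18,18] [25] [26] [16,18] [34].

10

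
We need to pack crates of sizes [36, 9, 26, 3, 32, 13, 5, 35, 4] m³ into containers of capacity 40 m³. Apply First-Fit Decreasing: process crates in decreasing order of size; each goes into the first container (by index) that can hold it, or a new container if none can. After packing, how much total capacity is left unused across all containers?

37

Sorted descending: 36, 35, 32, 26, 13, 9, 5, 4, 3.
container 1: place 36 m³, 4 m³ left
container 2: place 35 m³, 5 m³ left
container 3: place 32 m³, 8 m³ left
container 4: place 26 m³, 14 m³ left
container 4: place 13 m³, 1 m³ left
container 5: place 9 m³, 31 m³ left
container 2: place 5 m³, 0 m³ left
container 1: place 4 m³, 0 m³ left
container 3: place 3 m³, 5 m³ left
5 containers × 40 m³ = 200 m³; used 163 m³; unused 37 m³.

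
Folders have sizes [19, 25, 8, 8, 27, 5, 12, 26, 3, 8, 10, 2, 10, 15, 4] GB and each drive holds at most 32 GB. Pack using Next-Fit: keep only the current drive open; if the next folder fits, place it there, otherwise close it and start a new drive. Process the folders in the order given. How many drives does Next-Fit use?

8

Put 19 GB in drive 1; 13 GB remain.
Put 25 GB in drive 2; 7 GB remain.
Put 8 GB in drive 3; 24 GB remain.
Put 8 GB in drive 3; 16 GB remain.
Put 27 GB in drive 4; 5 GB remain.
Put 5 GB in drive 4; 0 GB remain.
Put 12 GB in drive 5; 20 GB remain.
Put 26 GB in drive 6; 6 GB remain.
Put 3 GB in drive 6; 3 GB remain.
Put 8 GB in drive 7; 24 GB remain.
Put 10 GB in drive 7; 14 GB remain.
Put 2 GB in drive 7; 12 GB remain.
Put 10 GB in drive 7; 2 GB remain.
Put 15 GB in drive 8; 17 GB remain.
Put 4 GB in drive 8; 13 GB remain.
Final drives: [19] [25] [8,8] [27,5] [12] [26,3] [8,10,2,10] [15,4].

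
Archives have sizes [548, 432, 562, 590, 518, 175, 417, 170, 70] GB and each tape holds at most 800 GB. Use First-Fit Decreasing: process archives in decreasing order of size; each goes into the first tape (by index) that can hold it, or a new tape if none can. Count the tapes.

6

Sorted descending: 590, 562, 548, 518, 432, 417, 175, 170, 70.
tape 1: place 590 GB, 210 GB left
tape 2: place 562 GB, 238 GB left
tape 3: place 548 GB, 252 GB left
tape 4: place 518 GB, 282 GB left
tape 5: place 432 GB, 368 GB left
tape 6: place 417 GB, 383 GB left
tape 1: place 175 GB, 35 GB left
tape 2: place 170 GB, 68 GB left
tape 3: place 70 GB, 182 GB left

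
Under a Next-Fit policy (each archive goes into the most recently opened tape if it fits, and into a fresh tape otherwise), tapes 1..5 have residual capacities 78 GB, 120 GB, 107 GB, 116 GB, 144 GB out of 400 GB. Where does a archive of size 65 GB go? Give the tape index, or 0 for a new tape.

5

Next-Fit only looks at tape 5, which has 144 GB free.
65 GB fits there.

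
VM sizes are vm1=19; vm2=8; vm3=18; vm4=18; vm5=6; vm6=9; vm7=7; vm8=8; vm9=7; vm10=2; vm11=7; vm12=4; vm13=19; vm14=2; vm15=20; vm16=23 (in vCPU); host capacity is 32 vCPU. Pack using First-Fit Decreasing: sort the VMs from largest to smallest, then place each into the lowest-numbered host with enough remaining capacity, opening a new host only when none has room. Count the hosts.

6

Sorted descending: 23, 20, 19, 19, 18, 18, 9, 8, 8, 7, 7, 7, 6, 4, 2, 2.
23 vCPU → host 1 (remaining 9 vCPU)
20 vCPU → host 2 (remaining 12 vCPU)
19 vCPU → host 3 (remaining 13 vCPU)
19 vCPU → host 4 (remaining 13 vCPU)
18 vCPU → host 5 (remaining 14 vCPU)
18 vCPU → host 6 (remaining 14 vCPU)
9 vCPU → host 1 (remaining 0 vCPU)
8 vCPU → host 2 (remaining 4 vCPU)
8 vCPU → host 3 (remaining 5 vCPU)
7 vCPU → host 4 (remaining 6 vCPU)
7 vCPU → host 5 (remaining 7 vCPU)
7 vCPU → host 5 (remaining 0 vCPU)
6 vCPU → host 4 (remaining 0 vCPU)
4 vCPU → host 2 (remaining 0 vCPU)
2 vCPU → host 3 (remaining 3 vCPU)
2 vCPU → host 3 (remaining 1 vCPU)
Final hosts: [23,9] [20,8,4] [19,8,2,2] [19,7,6] [18,7,7] [18].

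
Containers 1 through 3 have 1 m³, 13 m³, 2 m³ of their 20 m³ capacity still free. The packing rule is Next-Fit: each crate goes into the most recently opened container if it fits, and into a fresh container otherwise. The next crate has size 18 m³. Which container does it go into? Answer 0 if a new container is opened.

0

Next-Fit only looks at container 3, which has 2 m³ free.
18 m³ does not fit, so a new container is opened.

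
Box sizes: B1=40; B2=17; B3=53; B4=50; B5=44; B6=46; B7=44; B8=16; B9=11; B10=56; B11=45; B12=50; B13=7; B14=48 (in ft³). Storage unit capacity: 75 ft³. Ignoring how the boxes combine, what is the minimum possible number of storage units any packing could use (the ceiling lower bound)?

8

Total size = 40 + 17 + 53 + 50 + 44 + 46 + 44 + 16 + 11 + 56 + 45 + 50 + 7 + 48 = 527 ft³.
⌈527 / 75⌉ = 8.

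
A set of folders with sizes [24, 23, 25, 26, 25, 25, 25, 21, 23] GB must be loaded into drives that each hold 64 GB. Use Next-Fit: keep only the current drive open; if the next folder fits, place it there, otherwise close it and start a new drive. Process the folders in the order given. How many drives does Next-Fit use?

drive 1: place 24 GB, 40 GB left
drive 1: place 23 GB, 17 GB left
drive 2: place 25 GB, 39 GB left
drive 2: place 26 GB, 13 GB left
drive 3: place 25 GB, 39 GB left
drive 3: place 25 GB, 14 GB left
drive 4: place 25 GB, 39 GB left
drive 4: place 21 GB, 18 GB left
drive 5: place 23 GB, 41 GB left
Final drives: [24,23] [25,26] [25,25] [25,21] [23].

5 drives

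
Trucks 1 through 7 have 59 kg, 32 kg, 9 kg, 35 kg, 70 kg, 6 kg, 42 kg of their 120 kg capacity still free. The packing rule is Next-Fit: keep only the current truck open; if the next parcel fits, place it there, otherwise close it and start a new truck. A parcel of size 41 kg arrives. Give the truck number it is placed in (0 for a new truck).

Next-Fit only looks at truck 7, which has 42 kg free.
41 kg fits there.

7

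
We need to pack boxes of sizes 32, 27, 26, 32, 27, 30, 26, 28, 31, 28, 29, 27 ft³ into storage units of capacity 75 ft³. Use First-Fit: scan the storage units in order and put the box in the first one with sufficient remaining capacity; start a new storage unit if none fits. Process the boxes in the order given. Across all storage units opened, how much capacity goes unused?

32 ft³ → storage unit 1 (remaining 43 ft³)
27 ft³ → storage unit 1 (remaining 16 ft³)
26 ft³ → storage unit 2 (remaining 49 ft³)
32 ft³ → storage unit 2 (remaining 17 ft³)
27 ft³ → storage unit 3 (remaining 48 ft³)
30 ft³ → storage unit 3 (remaining 18 ft³)
26 ft³ → storage unit 4 (remaining 49 ft³)
28 ft³ → storage unit 4 (remaining 21 ft³)
31 ft³ → storage unit 5 (remaining 44 ft³)
28 ft³ → storage unit 5 (remaining 16 ft³)
29 ft³ → storage unit 6 (remaining 46 ft³)
27 ft³ → storage unit 6 (remaining 19 ft³)
6 storage units × 75 ft³ = 450 ft³; used 343 ft³; unused 107 ft³.

107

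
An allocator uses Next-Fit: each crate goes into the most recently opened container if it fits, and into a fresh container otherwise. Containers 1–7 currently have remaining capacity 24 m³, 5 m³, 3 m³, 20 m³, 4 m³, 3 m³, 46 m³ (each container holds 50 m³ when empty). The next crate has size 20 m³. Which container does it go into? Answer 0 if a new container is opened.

Next-Fit only looks at container 7, which has 46 m³ free.
20 m³ fits there.

7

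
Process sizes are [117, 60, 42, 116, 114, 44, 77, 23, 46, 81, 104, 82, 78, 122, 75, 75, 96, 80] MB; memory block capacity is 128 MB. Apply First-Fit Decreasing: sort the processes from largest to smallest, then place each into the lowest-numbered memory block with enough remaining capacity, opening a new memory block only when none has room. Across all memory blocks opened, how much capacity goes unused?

360

Sorted descending: 122, 117, 116, 114, 104, 96, 82, 81, 80, 78, 77, 75, 75, 60, 46, 44, 42, 23.
Put 122 MB in memory block 1; 6 MB remain.
Put 117 MB in memory block 2; 11 MB remain.
Put 116 MB in memory block 3; 12 MB remain.
Put 114 MB in memory block 4; 14 MB remain.
Put 104 MB in memory block 5; 24 MB remain.
Put 96 MB in memory block 6; 32 MB remain.
Put 82 MB in memory block 7; 46 MB remain.
Put 81 MB in memory block 8; 47 MB remain.
Put 80 MB in memory block 9; 48 MB remain.
Put 78 MB in memory block 10; 50 MB remain.
Put 77 MB in memory block 11; 51 MB remain.
Put 75 MB in memory block 12; 53 MB remain.
Put 75 MB in memory block 13; 53 MB remain.
Put 60 MB in memory block 14; 68 MB remain.
Put 46 MB in memory block 7; 0 MB remain.
Put 44 MB in memory block 8; 3 MB remain.
Put 42 MB in memory block 9; 6 MB remain.
Put 23 MB in memory block 5; 1 MB remain.
14 memory blocks × 128 MB = 1792 MB; used 1432 MB; unused 360 MB.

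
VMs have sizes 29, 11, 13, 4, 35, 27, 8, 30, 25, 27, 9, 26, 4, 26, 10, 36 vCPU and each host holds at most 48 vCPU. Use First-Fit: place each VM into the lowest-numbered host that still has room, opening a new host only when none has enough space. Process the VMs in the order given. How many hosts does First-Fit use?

9

host 1: place 29 vCPU, 19 vCPU left
host 1: place 11 vCPU, 8 vCPU left
host 2: place 13 vCPU, 35 vCPU left
host 1: place 4 vCPU, 4 vCPU left
host 2: place 35 vCPU, 0 vCPU left
host 3: place 27 vCPU, 21 vCPU left
host 3: place 8 vCPU, 13 vCPU left
host 4: place 30 vCPU, 18 vCPU left
host 5: place 25 vCPU, 23 vCPU left
host 6: place 27 vCPU, 21 vCPU left
host 3: place 9 vCPU, 4 vCPU left
host 7: place 26 vCPU, 22 vCPU left
host 1: place 4 vCPU, 0 vCPU left
host 8: place 26 vCPU, 22 vCPU left
host 4: place 10 vCPU, 8 vCPU left
host 9: place 36 vCPU, 12 vCPU left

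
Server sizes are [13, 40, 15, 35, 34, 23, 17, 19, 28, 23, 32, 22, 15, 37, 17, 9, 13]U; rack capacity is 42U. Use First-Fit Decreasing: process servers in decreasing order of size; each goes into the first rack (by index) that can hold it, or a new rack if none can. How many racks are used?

Sorted descending: 40, 37, 35, 34, 32, 28, 23, 23, 22, 19, 17, 17, 15, 15, 13, 13, 9.
Put 40U in rack 1; 2U remain.
Put 37U in rack 2; 5U remain.
Put 35U in rack 3; 7U remain.
Put 34U in rack 4; 8U remain.
Put 32U in rack 5; 10U remain.
Put 28U in rack 6; 14U remain.
Put 23U in rack 7; 19U remain.
Put 23U in rack 8; 19U remain.
Put 22U in rack 9; 20U remain.
Put 19U in rack 7; 0U remain.
Put 17U in rack 8; 2U remain.
Put 17U in rack 9; 3U remain.
Put 15U in rack 10; 27U remain.
Put 15U in rack 10; 12U remain.
Put 13U in rack 6; 1U remain.
Put 13U in rack 11; 29U remain.
Put 9U in rack 5; 1U remain.
Final racks: [40] [37] [35] [34] [32,9] [28,13] [23,19] [23,17] [22,17] [15,15] [13].

11 racks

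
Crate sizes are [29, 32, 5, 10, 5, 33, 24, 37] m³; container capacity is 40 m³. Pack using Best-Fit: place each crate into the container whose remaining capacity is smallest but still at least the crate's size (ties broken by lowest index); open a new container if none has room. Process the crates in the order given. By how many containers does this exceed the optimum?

0

Best-Fit: [29,10] [32,5] [5,33] [24] [37] → 5 containers.
Total size 175 m³; any packing needs at least ⌈175/40⌉ = 5 containers.
So 5 is already optimal.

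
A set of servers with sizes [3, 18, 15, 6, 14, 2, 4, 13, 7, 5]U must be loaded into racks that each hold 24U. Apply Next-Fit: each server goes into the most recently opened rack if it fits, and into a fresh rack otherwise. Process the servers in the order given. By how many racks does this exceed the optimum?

1

Next-Fit: [3,18] [15,6] [14,2,4] [13,7] [5] → 5 racks.
Total size 87U; any packing needs at least ⌈87/24⌉ = 4 racks.
An optimal packing achieves that bound: [18,6] [15,7,2] [14,5,4] [13,3] → 4 racks.
Excess: 5 − 4 = 1.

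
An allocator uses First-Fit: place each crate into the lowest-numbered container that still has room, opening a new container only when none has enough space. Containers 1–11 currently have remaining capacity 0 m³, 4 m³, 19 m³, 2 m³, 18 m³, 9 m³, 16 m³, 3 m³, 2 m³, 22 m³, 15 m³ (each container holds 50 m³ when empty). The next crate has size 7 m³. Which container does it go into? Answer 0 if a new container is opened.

Containers with room: container 3 (19 m³), container 5 (18 m³), container 6 (9 m³), container 7 (16 m³), container 10 (22 m³), container 11 (15 m³).
The first with room is container 3.

3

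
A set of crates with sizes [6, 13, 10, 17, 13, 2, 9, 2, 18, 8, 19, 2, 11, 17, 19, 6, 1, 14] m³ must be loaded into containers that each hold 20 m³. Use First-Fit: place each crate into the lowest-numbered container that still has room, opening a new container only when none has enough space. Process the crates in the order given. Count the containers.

Put 6 m³ in container 1; 14 m³ remain.
Put 13 m³ in container 1; 1 m³ remain.
Put 10 m³ in container 2; 10 m³ remain.
Put 17 m³ in container 3; 3 m³ remain.
Put 13 m³ in container 4; 7 m³ remain.
Put 2 m³ in container 2; 8 m³ remain.
Put 9 m³ in container 5; 11 m³ remain.
Put 2 m³ in container 2; 6 m³ remain.
Put 18 m³ in container 6; 2 m³ remain.
Put 8 m³ in container 5; 3 m³ remain.
Put 19 m³ in container 7; 1 m³ remain.
Put 2 m³ in container 2; 4 m³ remain.
Put 11 m³ in container 8; 9 m³ remain.
Put 17 m³ in container 9; 3 m³ remain.
Put 19 m³ in container 10; 1 m³ remain.
Put 6 m³ in container 4; 1 m³ remain.
Put 1 m³ in container 1; 0 m³ remain.
Put 14 m³ in container 11; 6 m³ remain.
Final containers: [6,13,1] [10,2,2,2] [17] [13,6] [9,8] [18] [19] [11] [17] [19] [14].

11 containers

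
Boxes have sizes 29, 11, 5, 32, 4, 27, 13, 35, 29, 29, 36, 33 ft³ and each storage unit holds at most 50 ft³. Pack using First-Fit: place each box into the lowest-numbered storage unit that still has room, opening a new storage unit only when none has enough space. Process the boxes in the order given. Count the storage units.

Put 29 ft³ in storage unit 1; 21 ft³ remain.
Put 11 ft³ in storage unit 1; 10 ft³ remain.
Put 5 ft³ in storage unit 1; 5 ft³ remain.
Put 32 ft³ in storage unit 2; 18 ft³ remain.
Put 4 ft³ in storage unit 1; 1 ft³ remain.
Put 27 ft³ in storage unit 3; 23 ft³ remain.
Put 13 ft³ in storage unit 2; 5 ft³ remain.
Put 35 ft³ in storage unit 4; 15 ft³ remain.
Put 29 ft³ in storage unit 5; 21 ft³ remain.
Put 29 ft³ in storage unit 6; 21 ft³ remain.
Put 36 ft³ in storage unit 7; 14 ft³ remain.
Put 33 ft³ in storage unit 8; 17 ft³ remain.

8 storage units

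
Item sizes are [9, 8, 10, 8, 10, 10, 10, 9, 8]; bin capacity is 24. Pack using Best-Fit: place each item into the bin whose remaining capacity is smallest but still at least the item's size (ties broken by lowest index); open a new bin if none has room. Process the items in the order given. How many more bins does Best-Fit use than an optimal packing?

Best-Fit: [9,8] [10,8] [10,10] [10,9] [8] → 5 bins.
Total size 82; any packing needs at least ⌈82/24⌉ = 4 bins.
An optimal packing achieves that bound: [10,10] [10,10] [9,9] [8,8,8] → 4 bins.
Excess: 5 − 4 = 1.

1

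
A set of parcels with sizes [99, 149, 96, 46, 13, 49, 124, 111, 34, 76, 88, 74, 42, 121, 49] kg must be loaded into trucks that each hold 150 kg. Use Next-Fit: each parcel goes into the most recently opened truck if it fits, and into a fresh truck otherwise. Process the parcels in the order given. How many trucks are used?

11 trucks

99 kg → truck 1 (remaining 51 kg)
149 kg → truck 2 (remaining 1 kg)
96 kg → truck 3 (remaining 54 kg)
46 kg → truck 3 (remaining 8 kg)
13 kg → truck 4 (remaining 137 kg)
49 kg → truck 4 (remaining 88 kg)
124 kg → truck 5 (remaining 26 kg)
111 kg → truck 6 (remaining 39 kg)
34 kg → truck 6 (remaining 5 kg)
76 kg → truck 7 (remaining 74 kg)
88 kg → truck 8 (remaining 62 kg)
74 kg → truck 9 (remaining 76 kg)
42 kg → truck 9 (remaining 34 kg)
121 kg → truck 10 (remaining 29 kg)
49 kg → truck 11 (remaining 101 kg)
Final trucks: [99] [149] [96,46] [13,49] [124] [111,34] [76] [88] [74,42] [121] [49].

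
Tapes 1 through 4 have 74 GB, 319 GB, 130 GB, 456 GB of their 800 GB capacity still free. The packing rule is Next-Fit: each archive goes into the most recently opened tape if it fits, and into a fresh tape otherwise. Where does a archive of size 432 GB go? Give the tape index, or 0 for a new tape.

Next-Fit only looks at tape 4, which has 456 GB free.
432 GB fits there.

4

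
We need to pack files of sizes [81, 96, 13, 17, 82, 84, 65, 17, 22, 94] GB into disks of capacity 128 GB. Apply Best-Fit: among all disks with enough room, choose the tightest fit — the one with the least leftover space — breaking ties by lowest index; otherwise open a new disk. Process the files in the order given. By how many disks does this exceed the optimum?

Best-Fit: [81] [96,13,17] [82] [84,17,22] [65] [94] → 6 disks.
6 files exceed 64 GB (half the capacity), and no two of those can share a disk, so at least 6 disks are needed.
So 6 is already optimal.

0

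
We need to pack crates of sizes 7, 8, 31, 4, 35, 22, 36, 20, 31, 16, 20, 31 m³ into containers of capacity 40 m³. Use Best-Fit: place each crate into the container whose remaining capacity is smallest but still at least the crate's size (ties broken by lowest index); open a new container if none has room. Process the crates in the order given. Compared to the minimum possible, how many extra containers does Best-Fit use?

1

Best-Fit: [7,8,22] [31,4] [35] [36] [20,16] [31] [20] [31] → 8 containers.
Total size 261 m³; any packing needs at least ⌈261/40⌉ = 7 containers.
An optimal packing achieves that bound: [36,4] [35] [31,8] [31,7] [31] [22,16] [20,20] → 7 containers.
Excess: 8 − 7 = 1.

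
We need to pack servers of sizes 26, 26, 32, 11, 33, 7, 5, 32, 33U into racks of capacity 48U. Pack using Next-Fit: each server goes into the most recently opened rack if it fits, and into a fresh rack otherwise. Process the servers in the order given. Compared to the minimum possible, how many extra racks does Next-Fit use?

Next-Fit: [26] [26] [32,11] [33,7,5] [32] [33] → 6 racks.
6 servers exceed 24U (half the capacity), and no two of those can share a rack, so at least 6 racks are needed.
So 6 is already optimal.

0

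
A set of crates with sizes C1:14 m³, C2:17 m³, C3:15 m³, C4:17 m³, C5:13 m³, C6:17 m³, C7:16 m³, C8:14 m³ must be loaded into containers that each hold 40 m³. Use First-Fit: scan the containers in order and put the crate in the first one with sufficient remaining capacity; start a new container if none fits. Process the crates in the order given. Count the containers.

C1 (14 m³) → container 1 (remaining 26 m³)
C2 (17 m³) → container 1 (remaining 9 m³)
C3 (15 m³) → container 2 (remaining 25 m³)
C4 (17 m³) → container 2 (remaining 8 m³)
C5 (13 m³) → container 3 (remaining 27 m³)
C6 (17 m³) → container 3 (remaining 10 m³)
C7 (16 m³) → container 4 (remaining 24 m³)
C8 (14 m³) → container 4 (remaining 10 m³)

4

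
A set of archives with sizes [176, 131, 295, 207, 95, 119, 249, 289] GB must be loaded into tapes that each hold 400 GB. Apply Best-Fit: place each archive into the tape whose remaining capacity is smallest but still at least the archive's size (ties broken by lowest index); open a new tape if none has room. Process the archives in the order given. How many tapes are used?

5

Put 176 GB in tape 1; 224 GB remain.
Put 131 GB in tape 1; 93 GB remain.
Put 295 GB in tape 2; 105 GB remain.
Put 207 GB in tape 3; 193 GB remain.
Put 95 GB in tape 2; 10 GB remain.
Put 119 GB in tape 3; 74 GB remain.
Put 249 GB in tape 4; 151 GB remain.
Put 289 GB in tape 5; 111 GB remain.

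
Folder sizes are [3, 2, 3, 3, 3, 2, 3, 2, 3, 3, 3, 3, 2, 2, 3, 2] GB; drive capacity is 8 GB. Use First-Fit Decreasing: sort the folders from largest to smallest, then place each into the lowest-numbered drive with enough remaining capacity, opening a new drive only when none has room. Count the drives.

6

Sorted descending: 3, 3, 3, 3, 3, 3, 3, 3, 3, 3, 2, 2, 2, 2, 2, 2.
Put 3 GB in drive 1; 5 GB remain.
Put 3 GB in drive 1; 2 GB remain.
Put 3 GB in drive 2; 5 GB remain.
Put 3 GB in drive 2; 2 GB remain.
Put 3 GB in drive 3; 5 GB remain.
Put 3 GB in drive 3; 2 GB remain.
Put 3 GB in drive 4; 5 GB remain.
Put 3 GB in drive 4; 2 GB remain.
Put 3 GB in drive 5; 5 GB remain.
Put 3 GB in drive 5; 2 GB remain.
Put 2 GB in drive 1; 0 GB remain.
Put 2 GB in drive 2; 0 GB remain.
Put 2 GB in drive 3; 0 GB remain.
Put 2 GB in drive 4; 0 GB remain.
Put 2 GB in drive 5; 0 GB remain.
Put 2 GB in drive 6; 6 GB remain.
Final drives: [3,3,2] [3,3,2] [3,3,2] [3,3,2] [3,3,2] [2].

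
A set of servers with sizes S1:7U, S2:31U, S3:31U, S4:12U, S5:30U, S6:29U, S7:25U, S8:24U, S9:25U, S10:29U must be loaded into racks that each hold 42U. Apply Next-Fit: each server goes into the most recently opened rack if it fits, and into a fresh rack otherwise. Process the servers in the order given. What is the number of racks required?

Put S1 (7U) in rack 1; 35U remain.
Put S2 (31U) in rack 1; 4U remain.
Put S3 (31U) in rack 2; 11U remain.
Put S4 (12U) in rack 3; 30U remain.
Put S5 (30U) in rack 3; 0U remain.
Put S6 (29U) in rack 4; 13U remain.
Put S7 (25U) in rack 5; 17U remain.
Put S8 (24U) in rack 6; 18U remain.
Put S9 (25U) in rack 7; 17U remain.
Put S10 (29U) in rack 8; 13U remain.
Final racks: [7,31] [31] [12,30] [29] [25] [24] [25] [29].

8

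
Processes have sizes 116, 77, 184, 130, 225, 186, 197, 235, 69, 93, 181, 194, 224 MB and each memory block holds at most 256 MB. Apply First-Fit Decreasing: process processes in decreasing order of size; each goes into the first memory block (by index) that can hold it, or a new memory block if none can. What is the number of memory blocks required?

10 memory blocks

Sorted descending: 235, 225, 224, 197, 194, 186, 184, 181, 130, 116, 93, 77, 69.
235 MB → memory block 1 (remaining 21 MB)
225 MB → memory block 2 (remaining 31 MB)
224 MB → memory block 3 (remaining 32 MB)
197 MB → memory block 4 (remaining 59 MB)
194 MB → memory block 5 (remaining 62 MB)
186 MB → memory block 6 (remaining 70 MB)
184 MB → memory block 7 (remaining 72 MB)
181 MB → memory block 8 (remaining 75 MB)
130 MB → memory block 9 (remaining 126 MB)
116 MB → memory block 9 (remaining 10 MB)
93 MB → memory block 10 (remaining 163 MB)
77 MB → memory block 10 (remaining 86 MB)
69 MB → memory block 6 (remaining 1 MB)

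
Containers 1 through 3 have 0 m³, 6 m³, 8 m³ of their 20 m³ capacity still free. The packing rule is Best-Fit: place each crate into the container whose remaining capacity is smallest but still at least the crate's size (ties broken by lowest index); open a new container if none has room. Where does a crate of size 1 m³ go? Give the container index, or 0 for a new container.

2

Containers with room: container 2 (6 m³), container 3 (8 m³).
Tightest fit is container 2 with 6 m³ free.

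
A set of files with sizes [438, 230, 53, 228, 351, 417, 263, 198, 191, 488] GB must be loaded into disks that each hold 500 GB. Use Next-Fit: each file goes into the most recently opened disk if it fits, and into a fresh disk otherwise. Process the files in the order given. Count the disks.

8 disks

Put 438 GB in disk 1; 62 GB remain.
Put 230 GB in disk 2; 270 GB remain.
Put 53 GB in disk 2; 217 GB remain.
Put 228 GB in disk 3; 272 GB remain.
Put 351 GB in disk 4; 149 GB remain.
Put 417 GB in disk 5; 83 GB remain.
Put 263 GB in disk 6; 237 GB remain.
Put 198 GB in disk 6; 39 GB remain.
Put 191 GB in disk 7; 309 GB remain.
Put 488 GB in disk 8; 12 GB remain.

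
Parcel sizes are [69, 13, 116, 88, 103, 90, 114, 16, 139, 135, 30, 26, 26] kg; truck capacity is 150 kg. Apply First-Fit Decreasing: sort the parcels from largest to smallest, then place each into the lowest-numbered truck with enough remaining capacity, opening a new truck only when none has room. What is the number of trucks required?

Sorted descending: 139, 135, 116, 114, 103, 90, 88, 69, 30, 26, 26, 16, 13.
Put 139 kg in truck 1; 11 kg remain.
Put 135 kg in truck 2; 15 kg remain.
Put 116 kg in truck 3; 34 kg remain.
Put 114 kg in truck 4; 36 kg remain.
Put 103 kg in truck 5; 47 kg remain.
Put 90 kg in truck 6; 60 kg remain.
Put 88 kg in truck 7; 62 kg remain.
Put 69 kg in truck 8; 81 kg remain.
Put 30 kg in truck 3; 4 kg remain.
Put 26 kg in truck 4; 10 kg remain.
Put 26 kg in truck 5; 21 kg remain.
Put 16 kg in truck 5; 5 kg remain.
Put 13 kg in truck 2; 2 kg remain.
Final trucks: [139] [135,13] [116,30] [114,26] [103,26,16] [90] [88] [69].

8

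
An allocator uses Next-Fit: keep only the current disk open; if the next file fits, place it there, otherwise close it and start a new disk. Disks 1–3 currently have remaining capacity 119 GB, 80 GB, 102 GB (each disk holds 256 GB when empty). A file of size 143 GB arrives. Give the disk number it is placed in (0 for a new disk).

0

Next-Fit only looks at disk 3, which has 102 GB free.
143 GB does not fit, so a new disk is opened.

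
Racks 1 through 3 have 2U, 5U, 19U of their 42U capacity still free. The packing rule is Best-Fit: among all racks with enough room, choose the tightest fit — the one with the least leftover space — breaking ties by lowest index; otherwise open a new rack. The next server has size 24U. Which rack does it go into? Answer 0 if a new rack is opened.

0

No rack has ≥ 24U free, so a new rack is opened.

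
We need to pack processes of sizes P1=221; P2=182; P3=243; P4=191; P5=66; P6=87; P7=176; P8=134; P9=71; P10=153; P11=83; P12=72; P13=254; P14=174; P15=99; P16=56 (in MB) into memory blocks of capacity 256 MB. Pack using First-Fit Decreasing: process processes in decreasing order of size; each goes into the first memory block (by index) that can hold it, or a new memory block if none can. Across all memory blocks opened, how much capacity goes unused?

298

Sorted descending: 254, 243, 221, 191, 182, 176, 174, 153, 134, 99, 87, 83, 72, 71, 66, 56.
254 MB → memory block 1 (remaining 2 MB)
243 MB → memory block 2 (remaining 13 MB)
221 MB → memory block 3 (remaining 35 MB)
191 MB → memory block 4 (remaining 65 MB)
182 MB → memory block 5 (remaining 74 MB)
176 MB → memory block 6 (remaining 80 MB)
174 MB → memory block 7 (remaining 82 MB)
153 MB → memory block 8 (remaining 103 MB)
134 MB → memory block 9 (remaining 122 MB)
99 MB → memory block 8 (remaining 4 MB)
87 MB → memory block 9 (remaining 35 MB)
83 MB → memory block 10 (remaining 173 MB)
72 MB → memory block 5 (remaining 2 MB)
71 MB → memory block 6 (remaining 9 MB)
66 MB → memory block 7 (remaining 16 MB)
56 MB → memory block 4 (remaining 9 MB)
10 memory blocks × 256 MB = 2560 MB; used 2262 MB; unused 298 MB.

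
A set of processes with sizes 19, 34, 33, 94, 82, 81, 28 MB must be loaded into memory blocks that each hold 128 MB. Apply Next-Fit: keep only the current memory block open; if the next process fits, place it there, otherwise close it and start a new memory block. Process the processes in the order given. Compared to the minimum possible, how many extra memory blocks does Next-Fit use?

Next-Fit: [19,34,33] [94] [82] [81,28] → 4 memory blocks.
Total size 371 MB; any packing needs at least ⌈371/128⌉ = 3 memory blocks.
An optimal packing achieves that bound: [94,34] [82,33] [81,28,19] → 3 memory blocks.
Excess: 4 − 3 = 1.

1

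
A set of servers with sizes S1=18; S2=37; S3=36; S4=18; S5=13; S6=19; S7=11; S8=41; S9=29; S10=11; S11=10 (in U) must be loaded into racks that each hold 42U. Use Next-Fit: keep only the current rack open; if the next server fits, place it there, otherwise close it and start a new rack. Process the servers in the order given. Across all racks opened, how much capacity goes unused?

Put S1 (18U) in rack 1; 24U remain.
Put S2 (37U) in rack 2; 5U remain.
Put S3 (36U) in rack 3; 6U remain.
Put S4 (18U) in rack 4; 24U remain.
Put S5 (13U) in rack 4; 11U remain.
Put S6 (19U) in rack 5; 23U remain.
Put S7 (11U) in rack 5; 12U remain.
Put S8 (41U) in rack 6; 1U remain.
Put S9 (29U) in rack 7; 13U remain.
Put S10 (11U) in rack 7; 2U remain.
Put S11 (10U) in rack 8; 32U remain.
8 racks × 42U = 336U; used 243U; unused 93U.

93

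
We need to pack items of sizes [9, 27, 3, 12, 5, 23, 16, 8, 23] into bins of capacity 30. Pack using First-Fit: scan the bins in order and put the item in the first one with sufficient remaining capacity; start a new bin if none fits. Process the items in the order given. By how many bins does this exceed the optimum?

First-Fit: [9,3,12,5] [27] [23] [16,8] [23] → 5 bins.
Total size 126; any packing needs at least ⌈126/30⌉ = 5 bins.
So 5 is already optimal.

0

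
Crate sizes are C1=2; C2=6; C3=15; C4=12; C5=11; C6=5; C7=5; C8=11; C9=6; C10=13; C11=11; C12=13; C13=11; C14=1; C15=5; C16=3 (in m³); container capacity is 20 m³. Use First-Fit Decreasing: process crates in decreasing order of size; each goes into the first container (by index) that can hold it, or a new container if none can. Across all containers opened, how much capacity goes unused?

Sorted descending: 15, 13, 13, 12, 11, 11, 11, 11, 6, 6, 5, 5, 5, 3, 2, 1.
15 m³ → container 1 (remaining 5 m³)
13 m³ → container 2 (remaining 7 m³)
13 m³ → container 3 (remaining 7 m³)
12 m³ → container 4 (remaining 8 m³)
11 m³ → container 5 (remaining 9 m³)
11 m³ → container 6 (remaining 9 m³)
11 m³ → container 7 (remaining 9 m³)
11 m³ → container 8 (remaining 9 m³)
6 m³ → container 2 (remaining 1 m³)
6 m³ → container 3 (remaining 1 m³)
5 m³ → container 1 (remaining 0 m³)
5 m³ → container 4 (remaining 3 m³)
5 m³ → container 5 (remaining 4 m³)
3 m³ → container 4 (remaining 0 m³)
2 m³ → container 5 (remaining 2 m³)
1 m³ → container 2 (remaining 0 m³)
8 containers × 20 m³ = 160 m³; used 130 m³; unused 30 m³.

30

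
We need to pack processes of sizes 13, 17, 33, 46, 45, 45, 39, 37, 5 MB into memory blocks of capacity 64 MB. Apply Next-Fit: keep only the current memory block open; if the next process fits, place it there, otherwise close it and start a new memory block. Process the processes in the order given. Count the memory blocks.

Put 13 MB in memory block 1; 51 MB remain.
Put 17 MB in memory block 1; 34 MB remain.
Put 33 MB in memory block 1; 1 MB remain.
Put 46 MB in memory block 2; 18 MB remain.
Put 45 MB in memory block 3; 19 MB remain.
Put 45 MB in memory block 4; 19 MB remain.
Put 39 MB in memory block 5; 25 MB remain.
Put 37 MB in memory block 6; 27 MB remain.
Put 5 MB in memory block 6; 22 MB remain.
Final memory blocks: [13,17,33] [46] [45] [45] [39] [37,5].

6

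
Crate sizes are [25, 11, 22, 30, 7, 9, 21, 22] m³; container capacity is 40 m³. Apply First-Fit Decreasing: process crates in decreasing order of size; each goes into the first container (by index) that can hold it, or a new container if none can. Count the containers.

Sorted descending: 30, 25, 22, 22, 21, 11, 9, 7.
30 m³ → container 1 (remaining 10 m³)
25 m³ → container 2 (remaining 15 m³)
22 m³ → container 3 (remaining 18 m³)
22 m³ → container 4 (remaining 18 m³)
21 m³ → container 5 (remaining 19 m³)
11 m³ → container 2 (remaining 4 m³)
9 m³ → container 1 (remaining 1 m³)
7 m³ → container 3 (remaining 11 m³)

5 containers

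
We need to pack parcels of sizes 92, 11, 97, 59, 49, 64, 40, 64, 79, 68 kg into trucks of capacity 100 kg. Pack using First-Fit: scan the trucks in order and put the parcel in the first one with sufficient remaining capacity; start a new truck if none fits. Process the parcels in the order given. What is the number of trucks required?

truck 1: place 92 kg, 8 kg left
truck 2: place 11 kg, 89 kg left
truck 3: place 97 kg, 3 kg left
truck 2: place 59 kg, 30 kg left
truck 4: place 49 kg, 51 kg left
truck 5: place 64 kg, 36 kg left
truck 4: place 40 kg, 11 kg left
truck 6: place 64 kg, 36 kg left
truck 7: place 79 kg, 21 kg left
truck 8: place 68 kg, 32 kg left
Final trucks: [92] [11,59] [97] [49,40] [64] [64] [79] [68].

8 trucks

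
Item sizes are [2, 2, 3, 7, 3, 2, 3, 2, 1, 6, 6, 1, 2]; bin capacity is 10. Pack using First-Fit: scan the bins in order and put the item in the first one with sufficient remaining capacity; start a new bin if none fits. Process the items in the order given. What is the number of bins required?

5 bins

bin 1: place 2, 8 left
bin 1: place 2, 6 left
bin 1: place 3, 3 left
bin 2: place 7, 3 left
bin 1: place 3, 0 left
bin 2: place 2, 1 left
bin 3: place 3, 7 left
bin 3: place 2, 5 left
bin 2: place 1, 0 left
bin 4: place 6, 4 left
bin 5: place 6, 4 left
bin 3: place 1, 4 left
bin 3: place 2, 2 left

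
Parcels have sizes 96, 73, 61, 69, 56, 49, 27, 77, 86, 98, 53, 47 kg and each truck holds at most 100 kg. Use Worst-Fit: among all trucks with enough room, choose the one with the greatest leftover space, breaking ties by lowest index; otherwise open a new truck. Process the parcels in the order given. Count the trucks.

10

96 kg → truck 1 (remaining 4 kg)
73 kg → truck 2 (remaining 27 kg)
61 kg → truck 3 (remaining 39 kg)
69 kg → truck 4 (remaining 31 kg)
56 kg → truck 5 (remaining 44 kg)
49 kg → truck 6 (remaining 51 kg)
27 kg → truck 6 (remaining 24 kg)
77 kg → truck 7 (remaining 23 kg)
86 kg → truck 8 (remaining 14 kg)
98 kg → truck 9 (remaining 2 kg)
53 kg → truck 10 (remaining 47 kg)
47 kg → truck 10 (remaining 0 kg)
Final trucks: [96] [73] [61] [69] [56] [49,27] [77] [86] [98] [53,47].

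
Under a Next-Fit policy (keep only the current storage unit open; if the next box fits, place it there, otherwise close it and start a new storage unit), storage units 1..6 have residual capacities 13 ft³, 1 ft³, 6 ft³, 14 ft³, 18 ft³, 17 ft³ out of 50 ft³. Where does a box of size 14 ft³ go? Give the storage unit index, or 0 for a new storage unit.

6

Next-Fit only looks at storage unit 6, which has 17 ft³ free.
14 ft³ fits there.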